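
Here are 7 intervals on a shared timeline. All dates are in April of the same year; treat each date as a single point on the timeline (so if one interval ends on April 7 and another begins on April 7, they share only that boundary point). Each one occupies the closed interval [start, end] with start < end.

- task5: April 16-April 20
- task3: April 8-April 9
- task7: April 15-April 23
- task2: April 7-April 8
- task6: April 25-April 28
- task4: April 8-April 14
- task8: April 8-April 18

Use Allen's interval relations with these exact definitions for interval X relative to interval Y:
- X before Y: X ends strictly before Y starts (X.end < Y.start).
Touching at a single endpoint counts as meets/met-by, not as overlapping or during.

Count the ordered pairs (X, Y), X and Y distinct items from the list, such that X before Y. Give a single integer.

12

Checking all 42 ordered pairs for relation 'before'; matching pairs in alphabetical order:
(task2, task5): task2 before task5 ✓
(task2, task6): task2 before task6 ✓
(task2, task7): task2 before task7 ✓
(task3, task5): task3 before task5 ✓
(task3, task6): task3 before task6 ✓
(task3, task7): task3 before task7 ✓
(task4, task5): task4 before task5 ✓
(task4, task6): task4 before task6 ✓
(task4, task7): task4 before task7 ✓
(task5, task6): task5 before task6 ✓
(task7, task6): task7 before task6 ✓
(task8, task6): task8 before task6 ✓
Count: 12.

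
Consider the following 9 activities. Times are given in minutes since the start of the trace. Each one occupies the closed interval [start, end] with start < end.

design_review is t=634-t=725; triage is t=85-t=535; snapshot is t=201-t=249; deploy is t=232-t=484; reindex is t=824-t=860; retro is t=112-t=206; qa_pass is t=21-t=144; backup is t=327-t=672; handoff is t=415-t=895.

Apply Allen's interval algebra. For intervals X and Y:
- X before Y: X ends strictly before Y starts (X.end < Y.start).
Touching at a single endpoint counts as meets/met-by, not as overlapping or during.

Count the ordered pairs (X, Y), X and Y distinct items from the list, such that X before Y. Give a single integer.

21

Checking all 72 ordered pairs for relation 'before'; matching pairs in alphabetical order:
(backup, reindex): backup before reindex ✓
(deploy, design_review): deploy before design_review ✓
(deploy, reindex): deploy before reindex ✓
(design_review, reindex): design_review before reindex ✓
(qa_pass, backup): qa_pass before backup ✓
(qa_pass, deploy): qa_pass before deploy ✓
(qa_pass, design_review): qa_pass before design_review ✓
(qa_pass, handoff): qa_pass before handoff ✓
(qa_pass, reindex): qa_pass before reindex ✓
(qa_pass, snapshot): qa_pass before snapshot ✓
(retro, backup): retro before backup ✓
(retro, deploy): retro before deploy ✓
(retro, design_review): retro before design_review ✓
(retro, handoff): retro before handoff ✓
(retro, reindex): retro before reindex ✓
(snapshot, backup): snapshot before backup ✓
(snapshot, design_review): snapshot before design_review ✓
(snapshot, handoff): snapshot before handoff ✓
(snapshot, reindex): snapshot before reindex ✓
(triage, design_review): triage before design_review ✓
(triage, reindex): triage before reindex ✓
Count: 21.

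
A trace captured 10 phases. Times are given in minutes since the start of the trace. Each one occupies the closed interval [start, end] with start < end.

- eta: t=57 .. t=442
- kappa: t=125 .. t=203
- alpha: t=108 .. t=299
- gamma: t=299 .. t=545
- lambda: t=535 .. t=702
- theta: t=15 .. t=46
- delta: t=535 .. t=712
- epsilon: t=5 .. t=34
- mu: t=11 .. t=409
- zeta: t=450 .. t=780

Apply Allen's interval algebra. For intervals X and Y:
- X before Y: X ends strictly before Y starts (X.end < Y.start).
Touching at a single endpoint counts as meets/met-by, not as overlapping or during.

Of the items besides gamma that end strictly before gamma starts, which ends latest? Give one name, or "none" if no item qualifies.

Target gamma = [t=299, t=545].
alpha [t=108, t=299] → meets → excluded.
delta [t=535, t=712] → overlapped-by → excluded.
epsilon [t=5, t=34] → before → candidate.
eta [t=57, t=442] → overlaps → excluded.
kappa [t=125, t=203] → before → candidate.
lambda [t=535, t=702] → overlapped-by → excluded.
mu [t=11, t=409] → overlaps → excluded.
theta [t=15, t=46] → before → candidate.
zeta [t=450, t=780] → overlapped-by → excluded.
Among candidates, latest end is t=203 → kappa.

kappa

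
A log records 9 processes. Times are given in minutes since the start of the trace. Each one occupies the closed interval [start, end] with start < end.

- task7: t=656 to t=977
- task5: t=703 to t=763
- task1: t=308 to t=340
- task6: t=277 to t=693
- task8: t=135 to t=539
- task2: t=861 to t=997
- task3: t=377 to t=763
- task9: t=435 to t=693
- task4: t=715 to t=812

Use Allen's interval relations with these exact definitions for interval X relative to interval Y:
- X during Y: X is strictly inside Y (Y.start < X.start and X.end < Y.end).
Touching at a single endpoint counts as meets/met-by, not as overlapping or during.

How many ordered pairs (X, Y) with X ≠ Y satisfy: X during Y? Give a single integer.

Checking all 72 ordered pairs for relation 'during'; matching pairs in alphabetical order:
(task1, task6): task1 during task6 ✓
(task1, task8): task1 during task8 ✓
(task4, task7): task4 during task7 ✓
(task5, task7): task5 during task7 ✓
(task9, task3): task9 during task3 ✓
Count: 5.

5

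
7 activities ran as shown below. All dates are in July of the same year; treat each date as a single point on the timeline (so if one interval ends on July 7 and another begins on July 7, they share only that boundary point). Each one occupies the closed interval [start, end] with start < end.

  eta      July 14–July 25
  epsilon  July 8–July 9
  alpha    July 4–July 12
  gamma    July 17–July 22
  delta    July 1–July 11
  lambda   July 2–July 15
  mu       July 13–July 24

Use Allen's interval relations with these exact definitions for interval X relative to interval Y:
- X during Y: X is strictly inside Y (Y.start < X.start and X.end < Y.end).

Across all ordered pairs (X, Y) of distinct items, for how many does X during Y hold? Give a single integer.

Checking all 42 ordered pairs for relation 'during'; matching pairs in alphabetical order:
(alpha, lambda): alpha during lambda ✓
(epsilon, alpha): epsilon during alpha ✓
(epsilon, delta): epsilon during delta ✓
(epsilon, lambda): epsilon during lambda ✓
(gamma, eta): gamma during eta ✓
(gamma, mu): gamma during mu ✓
Count: 6.

6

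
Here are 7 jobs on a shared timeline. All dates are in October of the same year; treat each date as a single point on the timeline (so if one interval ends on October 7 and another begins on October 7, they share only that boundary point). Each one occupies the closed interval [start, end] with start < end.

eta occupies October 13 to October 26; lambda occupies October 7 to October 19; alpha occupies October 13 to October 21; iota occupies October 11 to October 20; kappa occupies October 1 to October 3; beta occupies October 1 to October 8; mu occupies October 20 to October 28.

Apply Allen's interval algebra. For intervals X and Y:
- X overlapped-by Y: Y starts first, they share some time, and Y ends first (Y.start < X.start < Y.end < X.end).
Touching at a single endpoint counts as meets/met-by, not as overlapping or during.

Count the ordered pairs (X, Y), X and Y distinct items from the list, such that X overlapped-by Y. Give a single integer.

8

Checking all 42 ordered pairs for relation 'overlapped-by'; matching pairs in alphabetical order:
(alpha, iota): alpha overlapped-by iota ✓
(alpha, lambda): alpha overlapped-by lambda ✓
(eta, iota): eta overlapped-by iota ✓
(eta, lambda): eta overlapped-by lambda ✓
(iota, lambda): iota overlapped-by lambda ✓
(lambda, beta): lambda overlapped-by beta ✓
(mu, alpha): mu overlapped-by alpha ✓
(mu, eta): mu overlapped-by eta ✓
Count: 8.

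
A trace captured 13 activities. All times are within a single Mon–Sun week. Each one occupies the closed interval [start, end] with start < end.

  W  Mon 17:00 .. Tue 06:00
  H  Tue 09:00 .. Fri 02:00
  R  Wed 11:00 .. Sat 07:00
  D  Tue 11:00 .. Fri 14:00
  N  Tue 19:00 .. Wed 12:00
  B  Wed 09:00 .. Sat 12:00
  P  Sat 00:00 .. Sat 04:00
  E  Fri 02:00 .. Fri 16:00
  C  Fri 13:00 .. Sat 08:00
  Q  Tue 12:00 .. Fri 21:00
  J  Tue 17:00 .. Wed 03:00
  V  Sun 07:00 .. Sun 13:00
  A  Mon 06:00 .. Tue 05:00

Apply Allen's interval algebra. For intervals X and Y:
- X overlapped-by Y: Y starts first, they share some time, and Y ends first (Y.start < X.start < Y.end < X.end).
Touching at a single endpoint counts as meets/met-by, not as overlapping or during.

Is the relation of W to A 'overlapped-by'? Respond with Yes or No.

W = [Mon 17:00, Tue 06:00], A = [Mon 06:00, Tue 05:00].
Actual relation of W to A: overlapped-by.
Asked whether 'overlapped-by' holds → Yes.

Yes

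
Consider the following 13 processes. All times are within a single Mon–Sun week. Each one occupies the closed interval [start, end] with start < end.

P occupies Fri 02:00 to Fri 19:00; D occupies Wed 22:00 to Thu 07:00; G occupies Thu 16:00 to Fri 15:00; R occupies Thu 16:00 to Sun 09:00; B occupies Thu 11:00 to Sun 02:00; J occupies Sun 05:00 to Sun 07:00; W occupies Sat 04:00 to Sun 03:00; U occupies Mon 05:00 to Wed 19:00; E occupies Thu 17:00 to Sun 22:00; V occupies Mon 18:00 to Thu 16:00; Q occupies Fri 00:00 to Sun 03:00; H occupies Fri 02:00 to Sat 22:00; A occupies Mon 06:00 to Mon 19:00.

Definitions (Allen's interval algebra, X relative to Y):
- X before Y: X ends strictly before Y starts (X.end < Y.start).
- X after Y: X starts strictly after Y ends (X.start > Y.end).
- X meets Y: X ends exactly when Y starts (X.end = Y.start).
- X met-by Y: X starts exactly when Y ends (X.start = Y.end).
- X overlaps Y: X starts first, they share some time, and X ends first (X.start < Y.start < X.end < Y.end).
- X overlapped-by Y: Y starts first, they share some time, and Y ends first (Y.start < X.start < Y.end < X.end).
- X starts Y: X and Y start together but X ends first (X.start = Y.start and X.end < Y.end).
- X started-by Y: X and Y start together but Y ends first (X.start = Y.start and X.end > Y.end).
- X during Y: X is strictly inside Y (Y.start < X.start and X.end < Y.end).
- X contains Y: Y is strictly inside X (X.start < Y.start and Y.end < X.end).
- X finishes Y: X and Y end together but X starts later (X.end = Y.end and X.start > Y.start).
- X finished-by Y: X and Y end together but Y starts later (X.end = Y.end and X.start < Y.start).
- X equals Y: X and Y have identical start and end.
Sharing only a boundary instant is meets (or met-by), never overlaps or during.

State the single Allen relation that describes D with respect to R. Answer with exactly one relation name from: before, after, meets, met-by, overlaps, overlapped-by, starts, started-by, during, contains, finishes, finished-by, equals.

D = [Wed 22:00, Thu 07:00]; R = [Thu 16:00, Sun 09:00].
Compare endpoints: D.start < R.start, D.start < R.end, D.end < R.start, D.end < R.end.
That pattern is 'before'.

before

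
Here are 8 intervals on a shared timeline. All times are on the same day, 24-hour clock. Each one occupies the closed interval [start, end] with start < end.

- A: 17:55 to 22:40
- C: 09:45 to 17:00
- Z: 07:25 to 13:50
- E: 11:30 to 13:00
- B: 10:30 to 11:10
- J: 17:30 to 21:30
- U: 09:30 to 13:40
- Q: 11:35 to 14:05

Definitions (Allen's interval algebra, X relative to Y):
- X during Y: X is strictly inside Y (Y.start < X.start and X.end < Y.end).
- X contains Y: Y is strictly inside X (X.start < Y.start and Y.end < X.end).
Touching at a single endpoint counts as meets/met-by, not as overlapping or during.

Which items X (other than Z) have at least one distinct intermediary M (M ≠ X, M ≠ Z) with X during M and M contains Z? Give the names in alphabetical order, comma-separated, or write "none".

none

Target Z = [07:25, 13:50].
Intermediaries M with M contains Z: none.
Union: none.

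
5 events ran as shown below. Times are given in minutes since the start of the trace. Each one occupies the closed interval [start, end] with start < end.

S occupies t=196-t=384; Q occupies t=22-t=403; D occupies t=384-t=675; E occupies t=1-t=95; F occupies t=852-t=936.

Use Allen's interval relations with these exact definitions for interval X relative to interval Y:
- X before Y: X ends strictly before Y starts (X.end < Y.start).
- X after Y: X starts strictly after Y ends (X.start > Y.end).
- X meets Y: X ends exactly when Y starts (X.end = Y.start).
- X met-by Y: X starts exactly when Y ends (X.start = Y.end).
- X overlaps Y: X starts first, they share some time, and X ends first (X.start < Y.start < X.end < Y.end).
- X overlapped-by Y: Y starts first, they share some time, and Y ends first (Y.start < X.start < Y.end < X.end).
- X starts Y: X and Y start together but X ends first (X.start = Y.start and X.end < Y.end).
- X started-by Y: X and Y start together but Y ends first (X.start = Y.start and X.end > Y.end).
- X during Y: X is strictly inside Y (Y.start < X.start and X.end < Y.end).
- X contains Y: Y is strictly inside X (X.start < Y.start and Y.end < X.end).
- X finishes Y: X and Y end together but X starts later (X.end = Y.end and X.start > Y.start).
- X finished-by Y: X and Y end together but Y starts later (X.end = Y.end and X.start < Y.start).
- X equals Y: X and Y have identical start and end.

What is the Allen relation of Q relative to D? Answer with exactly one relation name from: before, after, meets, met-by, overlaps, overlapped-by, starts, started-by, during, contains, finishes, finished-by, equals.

overlaps

Q = [t=22, t=403]; D = [t=384, t=675].
Compare endpoints: Q.start < D.start, Q.start < D.end, Q.end > D.start, Q.end < D.end.
That pattern is 'overlaps'.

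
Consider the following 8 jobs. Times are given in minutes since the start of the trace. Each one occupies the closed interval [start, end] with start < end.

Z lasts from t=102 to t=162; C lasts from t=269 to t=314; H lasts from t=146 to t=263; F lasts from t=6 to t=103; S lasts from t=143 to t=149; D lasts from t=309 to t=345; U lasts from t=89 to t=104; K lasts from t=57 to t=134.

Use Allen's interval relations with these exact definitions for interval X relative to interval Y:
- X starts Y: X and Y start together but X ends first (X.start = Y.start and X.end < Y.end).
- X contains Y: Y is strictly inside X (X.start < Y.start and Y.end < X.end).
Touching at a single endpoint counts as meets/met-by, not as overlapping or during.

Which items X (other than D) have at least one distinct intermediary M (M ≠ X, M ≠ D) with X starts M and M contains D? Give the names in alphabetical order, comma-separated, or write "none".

none

Target D = [t=309, t=345].
Intermediaries M with M contains D: none.
Union: none.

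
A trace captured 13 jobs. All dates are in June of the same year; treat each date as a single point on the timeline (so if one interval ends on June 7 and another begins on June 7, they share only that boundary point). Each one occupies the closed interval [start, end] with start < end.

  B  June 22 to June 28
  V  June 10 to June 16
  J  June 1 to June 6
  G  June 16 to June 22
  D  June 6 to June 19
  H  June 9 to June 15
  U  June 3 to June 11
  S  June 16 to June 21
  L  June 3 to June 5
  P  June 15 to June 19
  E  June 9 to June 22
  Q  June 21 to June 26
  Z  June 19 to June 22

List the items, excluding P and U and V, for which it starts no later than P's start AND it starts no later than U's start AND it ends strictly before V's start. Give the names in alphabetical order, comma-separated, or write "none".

Conditions: its start is no later than P's start (X.start <= June 15) AND its start is no later than U's start (X.start <= June 3) AND its end is strictly before V's start (X.end < June 10).
B: start June 22 <= June 15? ✗; start June 22 <= June 3? ✗; end June 28 < June 10? ✗ → no.
D: start June 6 <= June 15? ✓; start June 6 <= June 3? ✗; end June 19 < June 10? ✗ → no.
E: start June 9 <= June 15? ✓; start June 9 <= June 3? ✗; end June 22 < June 10? ✗ → no.
G: start June 16 <= June 15? ✗; start June 16 <= June 3? ✗; end June 22 < June 10? ✗ → no.
H: start June 9 <= June 15? ✓; start June 9 <= June 3? ✗; end June 15 < June 10? ✗ → no.
J: start June 1 <= June 15? ✓; start June 1 <= June 3? ✓; end June 6 < June 10? ✓ → yes.
L: start June 3 <= June 15? ✓; start June 3 <= June 3? ✓; end June 5 < June 10? ✓ → yes.
Q: start June 21 <= June 15? ✗; start June 21 <= June 3? ✗; end June 26 < June 10? ✗ → no.
S: start June 16 <= June 15? ✗; start June 16 <= June 3? ✗; end June 21 < June 10? ✗ → no.
Z: start June 19 <= June 15? ✗; start June 19 <= June 3? ✗; end June 22 < June 10? ✗ → no.
Result: J, L.

J, L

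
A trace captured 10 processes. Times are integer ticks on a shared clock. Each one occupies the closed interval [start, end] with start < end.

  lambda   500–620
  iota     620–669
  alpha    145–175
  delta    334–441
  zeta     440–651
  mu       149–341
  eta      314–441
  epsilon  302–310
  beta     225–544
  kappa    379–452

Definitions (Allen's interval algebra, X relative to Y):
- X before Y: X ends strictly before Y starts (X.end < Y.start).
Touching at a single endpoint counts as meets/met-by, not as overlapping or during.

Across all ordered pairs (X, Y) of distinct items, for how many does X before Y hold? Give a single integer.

25

Checking all 90 ordered pairs for relation 'before'; matching pairs in alphabetical order:
(alpha, beta): alpha before beta ✓
(alpha, delta): alpha before delta ✓
(alpha, epsilon): alpha before epsilon ✓
(alpha, eta): alpha before eta ✓
(alpha, iota): alpha before iota ✓
(alpha, kappa): alpha before kappa ✓
(alpha, lambda): alpha before lambda ✓
(alpha, zeta): alpha before zeta ✓
(beta, iota): beta before iota ✓
(delta, iota): delta before iota ✓
(delta, lambda): delta before lambda ✓
(epsilon, delta): epsilon before delta ✓
(epsilon, eta): epsilon before eta ✓
(epsilon, iota): epsilon before iota ✓
(epsilon, kappa): epsilon before kappa ✓
(epsilon, lambda): epsilon before lambda ✓
(epsilon, zeta): epsilon before zeta ✓
(eta, iota): eta before iota ✓
(eta, lambda): eta before lambda ✓
(kappa, iota): kappa before iota ✓
(kappa, lambda): kappa before lambda ✓
(mu, iota): mu before iota ✓
(mu, kappa): mu before kappa ✓
(mu, lambda): mu before lambda ✓
... plus 1 further pairs not listed.
Count: 25.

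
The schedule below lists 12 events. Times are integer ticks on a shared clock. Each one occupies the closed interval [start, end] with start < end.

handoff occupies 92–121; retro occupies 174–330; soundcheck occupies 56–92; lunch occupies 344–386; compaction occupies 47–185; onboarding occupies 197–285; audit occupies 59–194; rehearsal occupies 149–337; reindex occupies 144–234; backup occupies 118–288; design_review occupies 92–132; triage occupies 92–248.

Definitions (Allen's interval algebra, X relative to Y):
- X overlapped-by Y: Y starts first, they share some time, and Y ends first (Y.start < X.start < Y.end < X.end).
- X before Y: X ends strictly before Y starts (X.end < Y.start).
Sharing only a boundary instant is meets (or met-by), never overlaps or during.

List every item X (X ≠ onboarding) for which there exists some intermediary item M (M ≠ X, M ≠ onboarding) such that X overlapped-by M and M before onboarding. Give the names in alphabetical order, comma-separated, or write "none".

audit, backup, rehearsal, reindex, retro, triage

Target onboarding = [197, 285].
Intermediaries M with M before onboarding: audit, compaction, design_review, handoff, soundcheck.
Via audit — items with X overlapped-by audit: backup, rehearsal, reindex, retro, triage.
Via compaction — items with X overlapped-by compaction: audit, backup, rehearsal, reindex, retro, triage.
Via design_review — items with X overlapped-by design_review: backup.
Via handoff — items with X overlapped-by handoff: backup.
Via soundcheck — items with X overlapped-by soundcheck: audit.
Union: audit, backup, rehearsal, reindex, retro, triage.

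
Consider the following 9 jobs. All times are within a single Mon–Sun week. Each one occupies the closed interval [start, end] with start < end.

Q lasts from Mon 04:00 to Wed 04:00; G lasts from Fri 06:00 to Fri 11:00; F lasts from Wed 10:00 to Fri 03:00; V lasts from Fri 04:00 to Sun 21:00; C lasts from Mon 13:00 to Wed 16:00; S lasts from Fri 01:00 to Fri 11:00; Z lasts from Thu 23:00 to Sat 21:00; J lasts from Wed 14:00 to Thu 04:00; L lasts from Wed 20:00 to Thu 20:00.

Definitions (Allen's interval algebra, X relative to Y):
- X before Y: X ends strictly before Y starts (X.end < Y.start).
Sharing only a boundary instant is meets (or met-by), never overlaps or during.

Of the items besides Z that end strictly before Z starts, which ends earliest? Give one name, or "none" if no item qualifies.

Target Z = [Thu 23:00, Sat 21:00].
C [Mon 13:00, Wed 16:00] → before → candidate.
F [Wed 10:00, Fri 03:00] → overlaps → excluded.
G [Fri 06:00, Fri 11:00] → during → excluded.
J [Wed 14:00, Thu 04:00] → before → candidate.
L [Wed 20:00, Thu 20:00] → before → candidate.
Q [Mon 04:00, Wed 04:00] → before → candidate.
S [Fri 01:00, Fri 11:00] → during → excluded.
V [Fri 04:00, Sun 21:00] → overlapped-by → excluded.
Among candidates, earliest end is Wed 04:00 → Q.

Q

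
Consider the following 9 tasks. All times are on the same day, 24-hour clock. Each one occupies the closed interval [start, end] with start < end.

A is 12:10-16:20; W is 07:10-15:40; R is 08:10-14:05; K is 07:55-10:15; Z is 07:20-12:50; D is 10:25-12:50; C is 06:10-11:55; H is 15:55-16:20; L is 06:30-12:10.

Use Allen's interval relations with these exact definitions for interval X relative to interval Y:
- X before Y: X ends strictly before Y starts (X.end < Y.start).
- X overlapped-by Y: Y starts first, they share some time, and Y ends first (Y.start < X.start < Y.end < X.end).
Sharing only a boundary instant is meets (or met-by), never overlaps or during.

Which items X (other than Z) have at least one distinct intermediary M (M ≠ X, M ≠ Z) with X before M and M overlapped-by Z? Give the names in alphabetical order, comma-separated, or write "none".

Target Z = [07:20, 12:50].
Intermediaries M with M overlapped-by Z: A, R.
Via A — items with X before A: C, K.
Via R — items with X before R: none.
Union: C, K.

C, K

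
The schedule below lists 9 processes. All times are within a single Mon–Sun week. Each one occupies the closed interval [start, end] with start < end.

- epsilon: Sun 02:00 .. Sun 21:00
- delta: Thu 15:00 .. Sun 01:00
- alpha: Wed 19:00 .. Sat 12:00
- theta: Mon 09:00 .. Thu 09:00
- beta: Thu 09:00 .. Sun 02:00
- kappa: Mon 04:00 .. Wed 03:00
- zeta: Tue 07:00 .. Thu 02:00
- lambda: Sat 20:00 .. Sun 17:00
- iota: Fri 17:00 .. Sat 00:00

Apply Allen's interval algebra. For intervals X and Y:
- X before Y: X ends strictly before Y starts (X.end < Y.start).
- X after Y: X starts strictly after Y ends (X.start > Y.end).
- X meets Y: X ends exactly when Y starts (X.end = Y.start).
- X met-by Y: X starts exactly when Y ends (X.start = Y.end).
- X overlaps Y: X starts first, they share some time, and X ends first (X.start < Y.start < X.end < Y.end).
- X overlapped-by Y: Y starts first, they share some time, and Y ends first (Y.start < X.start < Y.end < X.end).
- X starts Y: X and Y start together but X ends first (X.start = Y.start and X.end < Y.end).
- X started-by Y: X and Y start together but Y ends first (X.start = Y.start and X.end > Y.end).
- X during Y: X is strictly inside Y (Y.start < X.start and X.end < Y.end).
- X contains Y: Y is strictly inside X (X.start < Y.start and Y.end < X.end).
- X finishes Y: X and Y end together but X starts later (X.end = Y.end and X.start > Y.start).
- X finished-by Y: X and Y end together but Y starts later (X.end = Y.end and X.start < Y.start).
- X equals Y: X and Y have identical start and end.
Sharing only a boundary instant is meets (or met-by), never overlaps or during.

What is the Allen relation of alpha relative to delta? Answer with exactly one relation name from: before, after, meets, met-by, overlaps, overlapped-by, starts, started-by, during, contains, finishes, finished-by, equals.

alpha = [Wed 19:00, Sat 12:00]; delta = [Thu 15:00, Sun 01:00].
Compare endpoints: alpha.start < delta.start, alpha.start < delta.end, alpha.end > delta.start, alpha.end < delta.end.
That pattern is 'overlaps'.

overlaps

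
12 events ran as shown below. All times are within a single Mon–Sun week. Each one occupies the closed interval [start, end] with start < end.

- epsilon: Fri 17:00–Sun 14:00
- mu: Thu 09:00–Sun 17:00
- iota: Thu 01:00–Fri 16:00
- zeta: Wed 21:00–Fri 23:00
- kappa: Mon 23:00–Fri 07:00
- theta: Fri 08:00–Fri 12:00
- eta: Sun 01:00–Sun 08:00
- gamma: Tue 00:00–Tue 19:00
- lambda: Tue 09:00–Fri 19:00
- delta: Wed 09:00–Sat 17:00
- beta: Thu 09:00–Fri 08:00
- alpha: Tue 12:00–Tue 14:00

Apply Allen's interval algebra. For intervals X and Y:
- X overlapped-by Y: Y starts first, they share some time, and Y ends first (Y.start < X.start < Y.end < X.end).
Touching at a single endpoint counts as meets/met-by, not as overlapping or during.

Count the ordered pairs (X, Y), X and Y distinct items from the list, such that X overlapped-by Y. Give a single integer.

Checking all 132 ordered pairs for relation 'overlapped-by'; matching pairs in alphabetical order:
(beta, kappa): beta overlapped-by kappa ✓
(delta, kappa): delta overlapped-by kappa ✓
(delta, lambda): delta overlapped-by lambda ✓
(epsilon, delta): epsilon overlapped-by delta ✓
(epsilon, lambda): epsilon overlapped-by lambda ✓
(epsilon, zeta): epsilon overlapped-by zeta ✓
(iota, kappa): iota overlapped-by kappa ✓
(lambda, gamma): lambda overlapped-by gamma ✓
(lambda, kappa): lambda overlapped-by kappa ✓
(mu, delta): mu overlapped-by delta ✓
(mu, iota): mu overlapped-by iota ✓
(mu, kappa): mu overlapped-by kappa ✓
(mu, lambda): mu overlapped-by lambda ✓
(mu, zeta): mu overlapped-by zeta ✓
(zeta, kappa): zeta overlapped-by kappa ✓
(zeta, lambda): zeta overlapped-by lambda ✓
Count: 16.

16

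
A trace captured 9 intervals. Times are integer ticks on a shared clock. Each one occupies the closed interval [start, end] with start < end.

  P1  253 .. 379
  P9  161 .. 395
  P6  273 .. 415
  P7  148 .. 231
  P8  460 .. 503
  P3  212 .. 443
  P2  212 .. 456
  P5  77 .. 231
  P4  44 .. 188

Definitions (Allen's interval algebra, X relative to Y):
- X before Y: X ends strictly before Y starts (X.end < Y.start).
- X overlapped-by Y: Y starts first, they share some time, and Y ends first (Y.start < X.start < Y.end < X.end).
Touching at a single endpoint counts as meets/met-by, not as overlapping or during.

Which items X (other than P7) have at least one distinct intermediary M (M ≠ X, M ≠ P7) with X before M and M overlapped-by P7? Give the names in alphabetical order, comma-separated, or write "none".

Target P7 = [148, 231].
Intermediaries M with M overlapped-by P7: P2, P3, P9.
Via P2 — items with X before P2: P4.
Via P3 — items with X before P3: P4.
Via P9 — items with X before P9: none.
Union: P4.

P4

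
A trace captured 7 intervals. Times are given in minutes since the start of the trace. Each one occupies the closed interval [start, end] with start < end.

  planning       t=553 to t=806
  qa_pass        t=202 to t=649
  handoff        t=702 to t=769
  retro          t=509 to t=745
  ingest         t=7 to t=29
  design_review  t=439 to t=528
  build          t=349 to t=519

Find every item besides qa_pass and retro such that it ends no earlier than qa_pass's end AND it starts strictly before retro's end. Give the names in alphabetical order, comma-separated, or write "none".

Conditions: its end is no earlier than qa_pass's end (X.end >= t=649) AND its start is strictly before retro's end (X.start < t=745).
build: end t=519 >= t=649? ✗; start t=349 < t=745? ✓ → no.
design_review: end t=528 >= t=649? ✗; start t=439 < t=745? ✓ → no.
handoff: end t=769 >= t=649? ✓; start t=702 < t=745? ✓ → yes.
ingest: end t=29 >= t=649? ✗; start t=7 < t=745? ✓ → no.
planning: end t=806 >= t=649? ✓; start t=553 < t=745? ✓ → yes.
Result: handoff, planning.

handoff, planning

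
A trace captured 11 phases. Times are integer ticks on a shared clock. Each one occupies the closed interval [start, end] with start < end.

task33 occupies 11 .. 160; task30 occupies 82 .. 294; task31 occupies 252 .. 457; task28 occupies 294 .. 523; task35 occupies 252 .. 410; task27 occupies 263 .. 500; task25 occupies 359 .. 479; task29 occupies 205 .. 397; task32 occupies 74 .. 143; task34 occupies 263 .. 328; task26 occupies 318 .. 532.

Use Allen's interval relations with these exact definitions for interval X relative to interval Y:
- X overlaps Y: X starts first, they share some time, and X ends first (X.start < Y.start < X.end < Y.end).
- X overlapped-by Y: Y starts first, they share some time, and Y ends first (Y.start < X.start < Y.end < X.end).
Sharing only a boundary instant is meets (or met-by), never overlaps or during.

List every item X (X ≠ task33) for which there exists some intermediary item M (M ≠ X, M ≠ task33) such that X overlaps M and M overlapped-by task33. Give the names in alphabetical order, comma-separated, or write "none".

Target task33 = [11, 160].
Intermediaries M with M overlapped-by task33: task30.
Via task30 — items with X overlaps task30: task32.
Union: task32.

task32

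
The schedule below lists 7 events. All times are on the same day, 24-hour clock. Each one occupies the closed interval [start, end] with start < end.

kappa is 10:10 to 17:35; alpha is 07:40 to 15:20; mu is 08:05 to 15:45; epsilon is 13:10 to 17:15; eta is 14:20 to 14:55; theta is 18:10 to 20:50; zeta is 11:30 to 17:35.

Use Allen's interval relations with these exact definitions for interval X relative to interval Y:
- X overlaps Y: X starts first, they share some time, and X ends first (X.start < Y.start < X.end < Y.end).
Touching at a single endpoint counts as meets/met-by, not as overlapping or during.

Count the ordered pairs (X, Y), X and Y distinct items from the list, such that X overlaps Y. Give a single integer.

Checking all 42 ordered pairs for relation 'overlaps'; matching pairs in alphabetical order:
(alpha, epsilon): alpha overlaps epsilon ✓
(alpha, kappa): alpha overlaps kappa ✓
(alpha, mu): alpha overlaps mu ✓
(alpha, zeta): alpha overlaps zeta ✓
(mu, epsilon): mu overlaps epsilon ✓
(mu, kappa): mu overlaps kappa ✓
(mu, zeta): mu overlaps zeta ✓
Count: 7.

7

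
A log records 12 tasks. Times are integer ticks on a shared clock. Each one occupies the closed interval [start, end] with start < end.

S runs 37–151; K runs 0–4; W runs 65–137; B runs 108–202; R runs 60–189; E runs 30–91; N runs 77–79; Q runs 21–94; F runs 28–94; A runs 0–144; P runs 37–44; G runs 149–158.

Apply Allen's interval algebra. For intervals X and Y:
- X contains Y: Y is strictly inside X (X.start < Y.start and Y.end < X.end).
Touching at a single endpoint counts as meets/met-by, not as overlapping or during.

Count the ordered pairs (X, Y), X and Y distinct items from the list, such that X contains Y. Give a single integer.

Checking all 132 ordered pairs for relation 'contains'; matching pairs in alphabetical order:
(A, E): A contains E ✓
(A, F): A contains F ✓
(A, N): A contains N ✓
(A, P): A contains P ✓
(A, Q): A contains Q ✓
(A, W): A contains W ✓
(B, G): B contains G ✓
(E, N): E contains N ✓
(E, P): E contains P ✓
(F, E): F contains E ✓
(F, N): F contains N ✓
(F, P): F contains P ✓
(Q, E): Q contains E ✓
(Q, N): Q contains N ✓
(Q, P): Q contains P ✓
(R, G): R contains G ✓
(R, N): R contains N ✓
(R, W): R contains W ✓
(S, N): S contains N ✓
(S, W): S contains W ✓
(W, N): W contains N ✓
Count: 21.

21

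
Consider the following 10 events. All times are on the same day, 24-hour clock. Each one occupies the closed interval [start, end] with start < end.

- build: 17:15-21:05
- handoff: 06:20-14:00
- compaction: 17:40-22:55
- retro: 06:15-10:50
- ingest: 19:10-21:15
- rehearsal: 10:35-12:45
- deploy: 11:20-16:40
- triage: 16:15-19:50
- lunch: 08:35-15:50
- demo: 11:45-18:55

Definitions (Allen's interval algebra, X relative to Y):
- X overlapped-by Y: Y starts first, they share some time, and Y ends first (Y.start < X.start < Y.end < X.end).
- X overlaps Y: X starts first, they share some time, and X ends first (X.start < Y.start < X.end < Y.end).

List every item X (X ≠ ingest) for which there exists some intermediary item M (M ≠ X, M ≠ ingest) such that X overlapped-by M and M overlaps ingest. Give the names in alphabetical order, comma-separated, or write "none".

Target ingest = [19:10, 21:15].
Intermediaries M with M overlaps ingest: build, triage.
Via build — items with X overlapped-by build: compaction.
Via triage — items with X overlapped-by triage: build, compaction.
Union: build, compaction.

build, compaction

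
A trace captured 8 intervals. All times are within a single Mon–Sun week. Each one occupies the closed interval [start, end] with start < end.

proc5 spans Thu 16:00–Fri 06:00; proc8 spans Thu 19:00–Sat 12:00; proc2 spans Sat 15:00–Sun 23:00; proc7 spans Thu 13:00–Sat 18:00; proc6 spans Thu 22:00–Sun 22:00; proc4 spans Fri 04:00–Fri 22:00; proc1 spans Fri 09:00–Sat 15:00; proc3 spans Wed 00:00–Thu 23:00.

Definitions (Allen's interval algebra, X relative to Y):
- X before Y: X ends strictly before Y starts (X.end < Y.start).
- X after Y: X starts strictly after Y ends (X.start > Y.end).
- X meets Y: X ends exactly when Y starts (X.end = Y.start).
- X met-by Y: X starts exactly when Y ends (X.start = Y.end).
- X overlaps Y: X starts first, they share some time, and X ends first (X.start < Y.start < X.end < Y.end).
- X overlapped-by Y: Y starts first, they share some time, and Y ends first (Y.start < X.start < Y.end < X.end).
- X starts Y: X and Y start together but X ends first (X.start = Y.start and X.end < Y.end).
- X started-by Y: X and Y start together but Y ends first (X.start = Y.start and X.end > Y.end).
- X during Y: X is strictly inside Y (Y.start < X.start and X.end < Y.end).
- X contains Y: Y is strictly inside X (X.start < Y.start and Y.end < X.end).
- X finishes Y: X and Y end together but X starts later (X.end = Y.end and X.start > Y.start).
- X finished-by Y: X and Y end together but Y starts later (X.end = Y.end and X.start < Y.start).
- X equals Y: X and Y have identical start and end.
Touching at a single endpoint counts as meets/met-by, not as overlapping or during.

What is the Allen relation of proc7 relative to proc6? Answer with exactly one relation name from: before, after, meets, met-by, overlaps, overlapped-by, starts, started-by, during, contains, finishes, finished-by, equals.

proc7 = [Thu 13:00, Sat 18:00]; proc6 = [Thu 22:00, Sun 22:00].
Compare endpoints: proc7.start < proc6.start, proc7.start < proc6.end, proc7.end > proc6.start, proc7.end < proc6.end.
That pattern is 'overlaps'.

overlaps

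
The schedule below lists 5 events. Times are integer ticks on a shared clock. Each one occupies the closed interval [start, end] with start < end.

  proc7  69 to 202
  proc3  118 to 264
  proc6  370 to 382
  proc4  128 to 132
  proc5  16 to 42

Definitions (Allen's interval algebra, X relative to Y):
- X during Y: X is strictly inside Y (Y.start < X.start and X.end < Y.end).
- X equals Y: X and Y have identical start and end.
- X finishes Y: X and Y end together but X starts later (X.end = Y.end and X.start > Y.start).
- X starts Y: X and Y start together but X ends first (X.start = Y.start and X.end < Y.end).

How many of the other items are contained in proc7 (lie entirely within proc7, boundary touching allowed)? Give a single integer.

Target proc7 = [69, 202].
proc3 [118, 264] → overlapped-by → no.
proc4 [128, 132] → during → counts.
proc5 [16, 42] → before → no.
proc6 [370, 382] → after → no.
Total: 1.

1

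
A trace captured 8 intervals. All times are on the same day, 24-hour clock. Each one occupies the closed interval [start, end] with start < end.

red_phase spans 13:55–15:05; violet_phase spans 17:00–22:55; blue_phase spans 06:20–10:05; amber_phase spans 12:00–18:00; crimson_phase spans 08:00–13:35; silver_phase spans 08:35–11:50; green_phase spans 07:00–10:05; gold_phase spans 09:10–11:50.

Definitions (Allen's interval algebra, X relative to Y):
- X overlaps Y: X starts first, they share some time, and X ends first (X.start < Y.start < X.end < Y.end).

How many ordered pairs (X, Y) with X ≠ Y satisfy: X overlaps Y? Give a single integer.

Checking all 56 ordered pairs for relation 'overlaps'; matching pairs in alphabetical order:
(amber_phase, violet_phase): amber_phase overlaps violet_phase ✓
(blue_phase, crimson_phase): blue_phase overlaps crimson_phase ✓
(blue_phase, gold_phase): blue_phase overlaps gold_phase ✓
(blue_phase, silver_phase): blue_phase overlaps silver_phase ✓
(crimson_phase, amber_phase): crimson_phase overlaps amber_phase ✓
(green_phase, crimson_phase): green_phase overlaps crimson_phase ✓
(green_phase, gold_phase): green_phase overlaps gold_phase ✓
(green_phase, silver_phase): green_phase overlaps silver_phase ✓
Count: 8.

8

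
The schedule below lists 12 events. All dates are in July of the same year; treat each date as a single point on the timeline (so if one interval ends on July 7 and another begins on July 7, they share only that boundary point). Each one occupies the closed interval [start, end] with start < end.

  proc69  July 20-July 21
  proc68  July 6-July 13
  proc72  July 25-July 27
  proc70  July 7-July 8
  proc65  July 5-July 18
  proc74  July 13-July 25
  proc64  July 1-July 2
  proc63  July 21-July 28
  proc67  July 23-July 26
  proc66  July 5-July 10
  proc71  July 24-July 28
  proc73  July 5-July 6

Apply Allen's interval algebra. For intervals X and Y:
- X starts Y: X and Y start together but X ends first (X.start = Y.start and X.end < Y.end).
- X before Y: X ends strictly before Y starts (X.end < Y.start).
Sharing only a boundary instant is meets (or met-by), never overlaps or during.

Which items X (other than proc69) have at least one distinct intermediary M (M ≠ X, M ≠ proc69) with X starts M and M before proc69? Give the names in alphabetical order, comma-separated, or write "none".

proc66, proc73

Target proc69 = [July 20, July 21].
Intermediaries M with M before proc69: proc64, proc65, proc66, proc68, proc70, proc73.
Via proc64 — items with X starts proc64: none.
Via proc65 — items with X starts proc65: proc66, proc73.
Via proc66 — items with X starts proc66: proc73.
Via proc68 — items with X starts proc68: none.
Via proc70 — items with X starts proc70: none.
Via proc73 — items with X starts proc73: none.
Union: proc66, proc73.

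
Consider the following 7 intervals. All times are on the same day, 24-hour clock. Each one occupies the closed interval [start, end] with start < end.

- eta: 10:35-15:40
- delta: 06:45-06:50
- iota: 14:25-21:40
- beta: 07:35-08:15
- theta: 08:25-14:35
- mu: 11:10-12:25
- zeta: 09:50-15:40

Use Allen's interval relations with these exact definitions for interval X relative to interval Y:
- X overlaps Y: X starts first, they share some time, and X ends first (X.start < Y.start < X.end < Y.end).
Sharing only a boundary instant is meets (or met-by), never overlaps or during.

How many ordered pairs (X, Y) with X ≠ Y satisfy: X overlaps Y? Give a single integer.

5

Checking all 42 ordered pairs for relation 'overlaps'; matching pairs in alphabetical order:
(eta, iota): eta overlaps iota ✓
(theta, eta): theta overlaps eta ✓
(theta, iota): theta overlaps iota ✓
(theta, zeta): theta overlaps zeta ✓
(zeta, iota): zeta overlaps iota ✓
Count: 5.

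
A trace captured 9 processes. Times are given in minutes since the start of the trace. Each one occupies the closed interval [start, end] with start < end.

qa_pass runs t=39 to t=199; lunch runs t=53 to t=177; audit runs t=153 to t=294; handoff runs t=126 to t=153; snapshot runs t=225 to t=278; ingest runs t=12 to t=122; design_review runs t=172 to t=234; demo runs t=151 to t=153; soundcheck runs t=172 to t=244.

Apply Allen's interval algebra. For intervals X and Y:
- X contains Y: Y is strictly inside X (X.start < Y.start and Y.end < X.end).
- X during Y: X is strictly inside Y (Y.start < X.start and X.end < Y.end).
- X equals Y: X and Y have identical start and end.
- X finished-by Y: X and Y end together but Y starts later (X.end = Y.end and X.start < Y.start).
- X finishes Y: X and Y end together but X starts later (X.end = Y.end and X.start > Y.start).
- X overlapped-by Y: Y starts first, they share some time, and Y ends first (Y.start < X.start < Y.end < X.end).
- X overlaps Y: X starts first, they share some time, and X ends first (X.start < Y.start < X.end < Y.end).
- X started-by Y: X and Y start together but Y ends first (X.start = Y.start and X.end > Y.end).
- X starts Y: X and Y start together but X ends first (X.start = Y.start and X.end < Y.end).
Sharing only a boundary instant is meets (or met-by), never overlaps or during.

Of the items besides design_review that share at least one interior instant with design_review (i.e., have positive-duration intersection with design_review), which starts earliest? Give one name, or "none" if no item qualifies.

Target design_review = [t=172, t=234].
audit [t=153, t=294] → contains → candidate.
demo [t=151, t=153] → before → excluded.
handoff [t=126, t=153] → before → excluded.
ingest [t=12, t=122] → before → excluded.
lunch [t=53, t=177] → overlaps → candidate.
qa_pass [t=39, t=199] → overlaps → candidate.
snapshot [t=225, t=278] → overlapped-by → candidate.
soundcheck [t=172, t=244] → started-by → candidate.
Among candidates, earliest start is t=39 → qa_pass.

qa_pass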